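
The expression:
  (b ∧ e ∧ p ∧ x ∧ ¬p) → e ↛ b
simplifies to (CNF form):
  True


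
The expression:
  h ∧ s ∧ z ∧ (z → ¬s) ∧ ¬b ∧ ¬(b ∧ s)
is never true.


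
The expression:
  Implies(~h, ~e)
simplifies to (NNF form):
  h | ~e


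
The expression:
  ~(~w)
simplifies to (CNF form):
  w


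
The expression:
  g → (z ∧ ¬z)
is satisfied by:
  {g: False}


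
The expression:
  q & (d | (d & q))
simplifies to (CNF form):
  d & q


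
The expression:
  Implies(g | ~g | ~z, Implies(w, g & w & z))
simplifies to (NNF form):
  ~w | (g & z)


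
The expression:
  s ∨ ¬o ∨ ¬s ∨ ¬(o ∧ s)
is always true.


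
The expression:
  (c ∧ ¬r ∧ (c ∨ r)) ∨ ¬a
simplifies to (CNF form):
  (c ∨ ¬a) ∧ (¬a ∨ ¬r)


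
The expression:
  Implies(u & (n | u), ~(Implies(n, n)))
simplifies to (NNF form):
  ~u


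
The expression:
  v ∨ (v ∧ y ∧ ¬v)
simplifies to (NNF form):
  v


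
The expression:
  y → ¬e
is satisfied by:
  {e: False, y: False}
  {y: True, e: False}
  {e: True, y: False}


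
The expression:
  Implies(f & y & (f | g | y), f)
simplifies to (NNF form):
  True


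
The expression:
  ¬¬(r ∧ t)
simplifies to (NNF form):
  r ∧ t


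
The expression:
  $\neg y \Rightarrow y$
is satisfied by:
  {y: True}


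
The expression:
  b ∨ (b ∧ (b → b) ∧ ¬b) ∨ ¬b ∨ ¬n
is always true.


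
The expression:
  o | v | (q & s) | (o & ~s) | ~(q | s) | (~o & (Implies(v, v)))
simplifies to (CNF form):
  True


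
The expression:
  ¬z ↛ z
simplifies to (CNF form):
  True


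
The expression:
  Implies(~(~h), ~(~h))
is always true.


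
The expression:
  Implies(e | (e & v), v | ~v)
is always true.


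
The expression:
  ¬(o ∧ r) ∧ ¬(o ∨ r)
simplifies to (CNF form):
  ¬o ∧ ¬r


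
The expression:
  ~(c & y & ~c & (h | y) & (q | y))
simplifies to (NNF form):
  True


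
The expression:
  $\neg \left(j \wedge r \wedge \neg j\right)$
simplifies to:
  $\text{True}$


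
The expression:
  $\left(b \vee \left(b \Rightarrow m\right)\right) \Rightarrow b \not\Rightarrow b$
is never true.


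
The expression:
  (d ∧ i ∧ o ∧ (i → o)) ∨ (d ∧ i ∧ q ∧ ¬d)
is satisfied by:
  {i: True, d: True, o: True}


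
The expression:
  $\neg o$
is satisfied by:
  {o: False}


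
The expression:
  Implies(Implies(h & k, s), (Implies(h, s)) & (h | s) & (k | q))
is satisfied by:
  {h: True, s: True, q: True, k: True}
  {h: True, s: True, k: True, q: False}
  {s: True, q: True, k: True, h: False}
  {s: True, k: True, q: False, h: False}
  {s: True, h: True, q: True, k: False}
  {s: True, q: True, k: False, h: False}
  {h: True, k: True, q: True, s: False}
  {h: True, k: True, q: False, s: False}


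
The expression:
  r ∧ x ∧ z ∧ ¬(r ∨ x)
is never true.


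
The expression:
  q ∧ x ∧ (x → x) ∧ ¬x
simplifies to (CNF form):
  False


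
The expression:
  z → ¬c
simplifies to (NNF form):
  ¬c ∨ ¬z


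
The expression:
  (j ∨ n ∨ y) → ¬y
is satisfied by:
  {y: False}


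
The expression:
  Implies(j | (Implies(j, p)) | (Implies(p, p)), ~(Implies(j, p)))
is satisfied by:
  {j: True, p: False}


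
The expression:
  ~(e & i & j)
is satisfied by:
  {e: False, i: False, j: False}
  {j: True, e: False, i: False}
  {i: True, e: False, j: False}
  {j: True, i: True, e: False}
  {e: True, j: False, i: False}
  {j: True, e: True, i: False}
  {i: True, e: True, j: False}


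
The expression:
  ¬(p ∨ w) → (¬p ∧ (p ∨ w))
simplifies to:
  p ∨ w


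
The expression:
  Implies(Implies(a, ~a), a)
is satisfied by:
  {a: True}


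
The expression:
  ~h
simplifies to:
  ~h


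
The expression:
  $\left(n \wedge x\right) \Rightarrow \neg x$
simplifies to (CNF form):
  $\neg n \vee \neg x$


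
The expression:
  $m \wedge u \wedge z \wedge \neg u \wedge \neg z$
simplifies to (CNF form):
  $\text{False}$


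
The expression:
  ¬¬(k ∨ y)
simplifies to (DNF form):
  k ∨ y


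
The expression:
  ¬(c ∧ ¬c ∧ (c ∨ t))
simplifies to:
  True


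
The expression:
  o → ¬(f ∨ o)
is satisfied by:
  {o: False}


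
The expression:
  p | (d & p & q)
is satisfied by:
  {p: True}


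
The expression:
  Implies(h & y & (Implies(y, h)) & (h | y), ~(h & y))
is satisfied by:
  {h: False, y: False}
  {y: True, h: False}
  {h: True, y: False}


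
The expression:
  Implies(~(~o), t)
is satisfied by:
  {t: True, o: False}
  {o: False, t: False}
  {o: True, t: True}


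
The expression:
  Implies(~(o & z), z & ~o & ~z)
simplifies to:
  o & z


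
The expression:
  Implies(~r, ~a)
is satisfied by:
  {r: True, a: False}
  {a: False, r: False}
  {a: True, r: True}


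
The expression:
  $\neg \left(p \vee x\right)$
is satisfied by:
  {x: False, p: False}


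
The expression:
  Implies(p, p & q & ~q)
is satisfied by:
  {p: False}


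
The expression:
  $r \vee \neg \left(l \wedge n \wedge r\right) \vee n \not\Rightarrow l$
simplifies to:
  $\text{True}$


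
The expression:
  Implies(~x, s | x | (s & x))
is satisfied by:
  {x: True, s: True}
  {x: True, s: False}
  {s: True, x: False}


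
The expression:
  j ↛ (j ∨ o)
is never true.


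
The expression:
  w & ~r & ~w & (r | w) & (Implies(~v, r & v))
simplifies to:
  False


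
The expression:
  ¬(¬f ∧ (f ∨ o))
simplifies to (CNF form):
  f ∨ ¬o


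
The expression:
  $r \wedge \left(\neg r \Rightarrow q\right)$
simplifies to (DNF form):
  $r$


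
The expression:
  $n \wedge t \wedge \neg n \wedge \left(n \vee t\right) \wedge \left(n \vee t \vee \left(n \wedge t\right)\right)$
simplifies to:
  $\text{False}$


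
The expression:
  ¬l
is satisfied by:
  {l: False}


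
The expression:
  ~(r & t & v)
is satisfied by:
  {v: False, t: False, r: False}
  {r: True, v: False, t: False}
  {t: True, v: False, r: False}
  {r: True, t: True, v: False}
  {v: True, r: False, t: False}
  {r: True, v: True, t: False}
  {t: True, v: True, r: False}


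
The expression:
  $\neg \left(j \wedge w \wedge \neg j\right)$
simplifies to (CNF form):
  $\text{True}$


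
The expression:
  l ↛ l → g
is always true.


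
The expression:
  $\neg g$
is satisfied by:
  {g: False}


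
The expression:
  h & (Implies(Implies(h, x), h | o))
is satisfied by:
  {h: True}


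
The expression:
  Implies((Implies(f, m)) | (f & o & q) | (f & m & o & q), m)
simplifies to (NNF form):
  m | (f & ~o) | (f & ~q)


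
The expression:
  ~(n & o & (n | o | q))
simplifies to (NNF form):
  ~n | ~o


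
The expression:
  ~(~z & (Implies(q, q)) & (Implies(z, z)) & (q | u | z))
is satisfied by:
  {z: True, q: False, u: False}
  {z: True, u: True, q: False}
  {z: True, q: True, u: False}
  {z: True, u: True, q: True}
  {u: False, q: False, z: False}


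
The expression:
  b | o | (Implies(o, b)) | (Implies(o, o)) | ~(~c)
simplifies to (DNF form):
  True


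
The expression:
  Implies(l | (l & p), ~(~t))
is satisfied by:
  {t: True, l: False}
  {l: False, t: False}
  {l: True, t: True}


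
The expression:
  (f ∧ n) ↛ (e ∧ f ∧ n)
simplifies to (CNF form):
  f ∧ n ∧ ¬e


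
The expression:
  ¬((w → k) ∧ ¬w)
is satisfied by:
  {w: True}


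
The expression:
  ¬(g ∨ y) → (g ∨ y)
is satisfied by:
  {y: True, g: True}
  {y: True, g: False}
  {g: True, y: False}


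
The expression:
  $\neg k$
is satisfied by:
  {k: False}


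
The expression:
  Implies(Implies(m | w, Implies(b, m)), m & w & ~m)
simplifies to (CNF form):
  b & w & ~m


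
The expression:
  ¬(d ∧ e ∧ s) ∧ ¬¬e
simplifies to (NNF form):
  e ∧ (¬d ∨ ¬s)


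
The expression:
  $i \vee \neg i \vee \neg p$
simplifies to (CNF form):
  $\text{True}$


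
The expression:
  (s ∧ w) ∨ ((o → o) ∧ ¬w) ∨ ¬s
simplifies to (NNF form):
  True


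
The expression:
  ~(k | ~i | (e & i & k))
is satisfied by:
  {i: True, k: False}


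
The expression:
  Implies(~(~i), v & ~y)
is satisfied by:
  {v: True, i: False, y: False}
  {v: False, i: False, y: False}
  {y: True, v: True, i: False}
  {y: True, v: False, i: False}
  {i: True, v: True, y: False}


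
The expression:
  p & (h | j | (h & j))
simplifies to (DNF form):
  (h & p) | (j & p)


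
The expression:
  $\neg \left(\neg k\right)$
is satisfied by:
  {k: True}


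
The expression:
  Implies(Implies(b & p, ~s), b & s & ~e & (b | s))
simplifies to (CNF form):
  b & s & (p | ~e)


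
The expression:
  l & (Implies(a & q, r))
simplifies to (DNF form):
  (l & r) | (l & ~a) | (l & ~q)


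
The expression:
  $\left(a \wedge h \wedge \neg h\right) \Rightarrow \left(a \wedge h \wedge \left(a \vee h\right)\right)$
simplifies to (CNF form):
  $\text{True}$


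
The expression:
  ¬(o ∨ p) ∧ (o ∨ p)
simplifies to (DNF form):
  False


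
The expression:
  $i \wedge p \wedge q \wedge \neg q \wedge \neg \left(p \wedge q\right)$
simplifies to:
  $\text{False}$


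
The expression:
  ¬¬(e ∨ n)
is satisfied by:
  {n: True, e: True}
  {n: True, e: False}
  {e: True, n: False}


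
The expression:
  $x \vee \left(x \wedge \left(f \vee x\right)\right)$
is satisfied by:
  {x: True}


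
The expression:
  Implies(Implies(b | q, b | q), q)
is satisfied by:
  {q: True}


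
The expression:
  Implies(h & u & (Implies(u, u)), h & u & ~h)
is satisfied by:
  {h: False, u: False}
  {u: True, h: False}
  {h: True, u: False}


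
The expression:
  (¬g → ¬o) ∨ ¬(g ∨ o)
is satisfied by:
  {g: True, o: False}
  {o: False, g: False}
  {o: True, g: True}


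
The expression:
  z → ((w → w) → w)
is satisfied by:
  {w: True, z: False}
  {z: False, w: False}
  {z: True, w: True}


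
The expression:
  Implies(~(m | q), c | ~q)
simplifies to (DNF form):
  True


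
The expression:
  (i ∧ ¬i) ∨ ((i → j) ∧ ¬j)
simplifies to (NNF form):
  ¬i ∧ ¬j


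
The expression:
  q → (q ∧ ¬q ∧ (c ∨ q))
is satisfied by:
  {q: False}


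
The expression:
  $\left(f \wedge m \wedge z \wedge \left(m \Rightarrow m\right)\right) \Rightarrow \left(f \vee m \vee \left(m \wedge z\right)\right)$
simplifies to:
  $\text{True}$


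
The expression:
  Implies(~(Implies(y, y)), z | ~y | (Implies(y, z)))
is always true.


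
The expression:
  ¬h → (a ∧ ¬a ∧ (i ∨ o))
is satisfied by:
  {h: True}


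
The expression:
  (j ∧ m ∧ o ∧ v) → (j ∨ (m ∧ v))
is always true.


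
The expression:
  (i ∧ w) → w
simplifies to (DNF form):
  True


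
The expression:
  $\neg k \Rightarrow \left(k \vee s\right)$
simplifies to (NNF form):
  $k \vee s$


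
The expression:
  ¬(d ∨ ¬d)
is never true.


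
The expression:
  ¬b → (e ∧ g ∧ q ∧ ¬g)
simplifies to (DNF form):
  b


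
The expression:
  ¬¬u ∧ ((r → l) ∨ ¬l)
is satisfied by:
  {u: True}


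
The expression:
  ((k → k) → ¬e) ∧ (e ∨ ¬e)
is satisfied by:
  {e: False}


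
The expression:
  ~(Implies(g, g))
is never true.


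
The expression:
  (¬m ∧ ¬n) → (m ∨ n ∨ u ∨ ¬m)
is always true.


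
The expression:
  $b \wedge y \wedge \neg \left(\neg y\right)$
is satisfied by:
  {b: True, y: True}


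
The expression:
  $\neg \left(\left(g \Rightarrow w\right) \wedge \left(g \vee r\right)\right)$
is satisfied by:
  {r: False, w: False, g: False}
  {g: True, r: False, w: False}
  {w: True, r: False, g: False}
  {g: True, r: True, w: False}


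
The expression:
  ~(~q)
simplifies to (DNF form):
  q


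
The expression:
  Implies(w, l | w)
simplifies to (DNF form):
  True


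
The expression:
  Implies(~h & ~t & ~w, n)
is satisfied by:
  {h: True, n: True, t: True, w: True}
  {h: True, n: True, t: True, w: False}
  {h: True, n: True, w: True, t: False}
  {h: True, n: True, w: False, t: False}
  {h: True, t: True, w: True, n: False}
  {h: True, t: True, w: False, n: False}
  {h: True, t: False, w: True, n: False}
  {h: True, t: False, w: False, n: False}
  {n: True, t: True, w: True, h: False}
  {n: True, t: True, w: False, h: False}
  {n: True, w: True, t: False, h: False}
  {n: True, w: False, t: False, h: False}
  {t: True, w: True, n: False, h: False}
  {t: True, n: False, w: False, h: False}
  {w: True, n: False, t: False, h: False}


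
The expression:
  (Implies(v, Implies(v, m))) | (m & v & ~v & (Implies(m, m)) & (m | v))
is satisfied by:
  {m: True, v: False}
  {v: False, m: False}
  {v: True, m: True}


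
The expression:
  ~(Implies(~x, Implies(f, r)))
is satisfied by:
  {f: True, x: False, r: False}


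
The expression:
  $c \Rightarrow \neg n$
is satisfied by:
  {c: False, n: False}
  {n: True, c: False}
  {c: True, n: False}


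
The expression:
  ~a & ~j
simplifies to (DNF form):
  ~a & ~j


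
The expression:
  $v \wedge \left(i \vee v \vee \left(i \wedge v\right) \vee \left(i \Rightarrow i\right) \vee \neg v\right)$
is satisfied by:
  {v: True}


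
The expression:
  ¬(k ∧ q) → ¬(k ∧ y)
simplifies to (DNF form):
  q ∨ ¬k ∨ ¬y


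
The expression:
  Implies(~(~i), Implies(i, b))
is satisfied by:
  {b: True, i: False}
  {i: False, b: False}
  {i: True, b: True}


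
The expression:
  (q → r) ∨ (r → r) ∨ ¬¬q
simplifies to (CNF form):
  True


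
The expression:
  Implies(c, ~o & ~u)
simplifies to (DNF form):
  ~c | (~o & ~u)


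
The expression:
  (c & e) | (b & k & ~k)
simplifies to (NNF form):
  c & e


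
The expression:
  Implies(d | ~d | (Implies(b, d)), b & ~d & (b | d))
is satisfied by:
  {b: True, d: False}


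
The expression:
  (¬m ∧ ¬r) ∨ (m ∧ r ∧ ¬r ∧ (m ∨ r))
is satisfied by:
  {r: False, m: False}


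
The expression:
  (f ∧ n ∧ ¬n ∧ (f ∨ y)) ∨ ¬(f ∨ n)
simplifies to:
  ¬f ∧ ¬n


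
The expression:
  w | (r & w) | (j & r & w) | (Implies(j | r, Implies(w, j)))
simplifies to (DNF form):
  True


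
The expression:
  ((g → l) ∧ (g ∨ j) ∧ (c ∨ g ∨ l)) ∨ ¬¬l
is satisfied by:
  {l: True, j: True, c: True, g: False}
  {l: True, j: True, c: False, g: False}
  {l: True, c: True, g: False, j: False}
  {l: True, c: False, g: False, j: False}
  {l: True, j: True, g: True, c: True}
  {l: True, j: True, g: True, c: False}
  {l: True, g: True, c: True, j: False}
  {l: True, g: True, c: False, j: False}
  {j: True, g: False, c: True, l: False}


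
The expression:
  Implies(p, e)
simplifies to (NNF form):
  e | ~p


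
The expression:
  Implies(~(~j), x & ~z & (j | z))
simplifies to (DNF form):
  ~j | (x & ~z)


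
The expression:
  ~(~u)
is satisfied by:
  {u: True}


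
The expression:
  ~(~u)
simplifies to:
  u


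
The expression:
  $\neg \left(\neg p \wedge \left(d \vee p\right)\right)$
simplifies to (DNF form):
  $p \vee \neg d$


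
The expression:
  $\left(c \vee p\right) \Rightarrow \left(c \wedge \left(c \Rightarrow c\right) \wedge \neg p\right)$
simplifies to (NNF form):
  $\neg p$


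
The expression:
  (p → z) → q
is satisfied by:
  {q: True, p: True, z: False}
  {q: True, z: False, p: False}
  {q: True, p: True, z: True}
  {q: True, z: True, p: False}
  {p: True, z: False, q: False}


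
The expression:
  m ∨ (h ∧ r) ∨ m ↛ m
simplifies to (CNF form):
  (h ∨ m) ∧ (m ∨ r)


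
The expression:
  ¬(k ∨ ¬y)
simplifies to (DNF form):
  y ∧ ¬k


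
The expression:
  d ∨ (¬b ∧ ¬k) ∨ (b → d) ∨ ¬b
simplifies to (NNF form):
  d ∨ ¬b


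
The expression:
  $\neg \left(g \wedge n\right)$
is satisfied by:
  {g: False, n: False}
  {n: True, g: False}
  {g: True, n: False}


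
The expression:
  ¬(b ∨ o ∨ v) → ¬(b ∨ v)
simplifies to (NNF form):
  True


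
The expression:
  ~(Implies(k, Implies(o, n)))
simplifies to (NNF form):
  k & o & ~n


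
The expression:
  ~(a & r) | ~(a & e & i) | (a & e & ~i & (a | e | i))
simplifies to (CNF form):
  ~a | ~e | ~i | ~r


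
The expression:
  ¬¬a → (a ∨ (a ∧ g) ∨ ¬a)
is always true.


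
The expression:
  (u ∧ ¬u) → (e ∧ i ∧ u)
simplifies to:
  True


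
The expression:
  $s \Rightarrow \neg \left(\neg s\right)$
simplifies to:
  $\text{True}$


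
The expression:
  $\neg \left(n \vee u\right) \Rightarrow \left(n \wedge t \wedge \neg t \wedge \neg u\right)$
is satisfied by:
  {n: True, u: True}
  {n: True, u: False}
  {u: True, n: False}


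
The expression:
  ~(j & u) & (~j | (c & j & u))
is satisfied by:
  {j: False}


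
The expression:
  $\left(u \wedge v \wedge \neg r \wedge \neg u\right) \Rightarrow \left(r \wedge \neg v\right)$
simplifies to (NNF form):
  $\text{True}$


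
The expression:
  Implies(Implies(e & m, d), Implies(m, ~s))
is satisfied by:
  {e: True, d: False, s: False, m: False}
  {e: False, d: False, s: False, m: False}
  {e: True, d: True, s: False, m: False}
  {d: True, e: False, s: False, m: False}
  {e: True, m: True, d: False, s: False}
  {m: True, e: False, d: False, s: False}
  {e: True, m: True, d: True, s: False}
  {m: True, d: True, e: False, s: False}
  {s: True, e: True, m: False, d: False}
  {s: True, m: False, d: False, e: False}
  {e: True, s: True, d: True, m: False}
  {s: True, d: True, m: False, e: False}
  {e: True, s: True, m: True, d: False}


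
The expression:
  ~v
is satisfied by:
  {v: False}


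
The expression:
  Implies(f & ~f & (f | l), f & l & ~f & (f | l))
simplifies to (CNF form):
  True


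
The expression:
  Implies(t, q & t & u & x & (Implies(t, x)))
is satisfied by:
  {x: True, q: True, u: True, t: False}
  {x: True, q: True, u: False, t: False}
  {x: True, u: True, q: False, t: False}
  {x: True, u: False, q: False, t: False}
  {q: True, u: True, x: False, t: False}
  {q: True, x: False, u: False, t: False}
  {q: False, u: True, x: False, t: False}
  {q: False, x: False, u: False, t: False}
  {x: True, t: True, q: True, u: True}


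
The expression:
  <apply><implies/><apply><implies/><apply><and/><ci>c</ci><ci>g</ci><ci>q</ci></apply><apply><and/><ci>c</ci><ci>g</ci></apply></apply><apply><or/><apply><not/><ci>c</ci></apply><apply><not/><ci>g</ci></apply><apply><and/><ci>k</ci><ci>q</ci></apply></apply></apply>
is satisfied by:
  {q: True, k: True, g: False, c: False}
  {q: True, k: False, g: False, c: False}
  {k: True, q: False, g: False, c: False}
  {q: False, k: False, g: False, c: False}
  {q: True, c: True, k: True, g: False}
  {q: True, c: True, k: False, g: False}
  {c: True, k: True, q: False, g: False}
  {c: True, q: False, k: False, g: False}
  {q: True, g: True, k: True, c: False}
  {q: True, g: True, k: False, c: False}
  {g: True, k: True, q: False, c: False}
  {g: True, q: False, k: False, c: False}
  {q: True, c: True, g: True, k: True}


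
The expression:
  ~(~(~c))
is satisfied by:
  {c: False}


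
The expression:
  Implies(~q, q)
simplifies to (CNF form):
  q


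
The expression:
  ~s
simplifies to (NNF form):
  ~s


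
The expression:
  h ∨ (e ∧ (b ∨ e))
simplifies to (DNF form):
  e ∨ h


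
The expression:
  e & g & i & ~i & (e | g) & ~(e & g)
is never true.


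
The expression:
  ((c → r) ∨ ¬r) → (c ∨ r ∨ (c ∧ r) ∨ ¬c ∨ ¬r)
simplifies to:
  True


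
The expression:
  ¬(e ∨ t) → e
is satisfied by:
  {t: True, e: True}
  {t: True, e: False}
  {e: True, t: False}


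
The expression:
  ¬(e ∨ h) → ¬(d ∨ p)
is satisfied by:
  {e: True, h: True, d: False, p: False}
  {e: True, h: True, p: True, d: False}
  {e: True, h: True, d: True, p: False}
  {e: True, h: True, p: True, d: True}
  {e: True, d: False, p: False, h: False}
  {e: True, p: True, d: False, h: False}
  {e: True, d: True, p: False, h: False}
  {e: True, p: True, d: True, h: False}
  {h: True, d: False, p: False, e: False}
  {p: True, h: True, d: False, e: False}
  {h: True, d: True, p: False, e: False}
  {p: True, h: True, d: True, e: False}
  {h: False, d: False, p: False, e: False}


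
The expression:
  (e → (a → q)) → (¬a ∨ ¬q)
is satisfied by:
  {q: False, a: False}
  {a: True, q: False}
  {q: True, a: False}


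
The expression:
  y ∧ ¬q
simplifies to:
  y ∧ ¬q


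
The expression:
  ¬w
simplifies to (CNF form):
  ¬w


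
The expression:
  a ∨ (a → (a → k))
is always true.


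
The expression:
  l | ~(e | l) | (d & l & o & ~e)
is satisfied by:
  {l: True, e: False}
  {e: False, l: False}
  {e: True, l: True}


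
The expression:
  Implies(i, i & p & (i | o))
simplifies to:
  p | ~i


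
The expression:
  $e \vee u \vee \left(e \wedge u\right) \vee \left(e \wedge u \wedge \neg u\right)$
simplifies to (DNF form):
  $e \vee u$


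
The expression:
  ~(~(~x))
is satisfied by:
  {x: False}


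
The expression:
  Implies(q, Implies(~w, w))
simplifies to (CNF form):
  w | ~q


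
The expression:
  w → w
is always true.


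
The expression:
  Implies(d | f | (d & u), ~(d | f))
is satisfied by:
  {d: False, f: False}


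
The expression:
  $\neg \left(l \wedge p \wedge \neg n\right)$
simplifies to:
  $n \vee \neg l \vee \neg p$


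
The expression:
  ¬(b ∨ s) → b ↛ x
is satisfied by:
  {b: True, s: True}
  {b: True, s: False}
  {s: True, b: False}


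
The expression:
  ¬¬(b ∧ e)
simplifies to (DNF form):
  b ∧ e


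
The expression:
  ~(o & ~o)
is always true.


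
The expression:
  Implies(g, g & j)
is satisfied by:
  {j: True, g: False}
  {g: False, j: False}
  {g: True, j: True}


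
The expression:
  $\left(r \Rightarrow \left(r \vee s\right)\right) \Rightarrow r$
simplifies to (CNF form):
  $r$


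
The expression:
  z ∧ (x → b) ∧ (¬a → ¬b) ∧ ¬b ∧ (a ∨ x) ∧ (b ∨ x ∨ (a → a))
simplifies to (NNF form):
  a ∧ z ∧ ¬b ∧ ¬x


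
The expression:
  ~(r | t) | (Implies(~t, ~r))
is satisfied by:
  {t: True, r: False}
  {r: False, t: False}
  {r: True, t: True}


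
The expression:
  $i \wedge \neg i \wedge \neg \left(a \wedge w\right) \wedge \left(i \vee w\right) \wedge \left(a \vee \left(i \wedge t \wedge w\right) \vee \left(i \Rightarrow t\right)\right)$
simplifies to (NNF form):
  $\text{False}$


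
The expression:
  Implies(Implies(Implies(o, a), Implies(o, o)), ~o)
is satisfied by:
  {o: False}


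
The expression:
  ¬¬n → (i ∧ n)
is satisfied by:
  {i: True, n: False}
  {n: False, i: False}
  {n: True, i: True}


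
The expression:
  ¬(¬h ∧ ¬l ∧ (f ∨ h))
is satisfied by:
  {l: True, h: True, f: False}
  {l: True, h: False, f: False}
  {h: True, l: False, f: False}
  {l: False, h: False, f: False}
  {f: True, l: True, h: True}
  {f: True, l: True, h: False}
  {f: True, h: True, l: False}


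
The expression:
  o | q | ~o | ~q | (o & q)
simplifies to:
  True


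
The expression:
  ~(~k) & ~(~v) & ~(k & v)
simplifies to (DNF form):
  False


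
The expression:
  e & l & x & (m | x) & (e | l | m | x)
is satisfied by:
  {e: True, x: True, l: True}


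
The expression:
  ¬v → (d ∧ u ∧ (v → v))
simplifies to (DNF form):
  v ∨ (d ∧ u)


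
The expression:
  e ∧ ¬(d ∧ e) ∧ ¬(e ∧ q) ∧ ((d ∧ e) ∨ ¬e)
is never true.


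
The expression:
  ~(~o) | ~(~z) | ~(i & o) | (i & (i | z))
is always true.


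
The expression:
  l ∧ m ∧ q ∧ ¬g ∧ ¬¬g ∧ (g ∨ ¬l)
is never true.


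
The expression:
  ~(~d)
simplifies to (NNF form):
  d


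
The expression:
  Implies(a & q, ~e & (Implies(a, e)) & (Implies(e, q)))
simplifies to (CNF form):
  ~a | ~q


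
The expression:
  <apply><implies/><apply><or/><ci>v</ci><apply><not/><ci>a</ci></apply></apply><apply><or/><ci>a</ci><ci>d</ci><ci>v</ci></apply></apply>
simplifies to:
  <apply><or/><ci>a</ci><ci>d</ci><ci>v</ci></apply>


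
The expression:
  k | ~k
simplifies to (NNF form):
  True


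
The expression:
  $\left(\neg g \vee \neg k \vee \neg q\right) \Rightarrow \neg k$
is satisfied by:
  {g: True, q: True, k: False}
  {g: True, q: False, k: False}
  {q: True, g: False, k: False}
  {g: False, q: False, k: False}
  {g: True, k: True, q: True}


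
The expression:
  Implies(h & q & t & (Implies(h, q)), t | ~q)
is always true.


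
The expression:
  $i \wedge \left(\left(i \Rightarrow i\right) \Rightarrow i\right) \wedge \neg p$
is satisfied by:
  {i: True, p: False}


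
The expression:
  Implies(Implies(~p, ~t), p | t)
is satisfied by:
  {t: True, p: True}
  {t: True, p: False}
  {p: True, t: False}


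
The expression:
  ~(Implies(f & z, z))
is never true.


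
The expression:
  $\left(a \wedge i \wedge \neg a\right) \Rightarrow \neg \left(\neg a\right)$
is always true.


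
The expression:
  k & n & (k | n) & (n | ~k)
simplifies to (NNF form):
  k & n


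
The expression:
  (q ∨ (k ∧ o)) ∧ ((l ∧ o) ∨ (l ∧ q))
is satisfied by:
  {k: True, q: True, o: True, l: True}
  {k: True, q: True, l: True, o: False}
  {q: True, o: True, l: True, k: False}
  {q: True, l: True, o: False, k: False}
  {k: True, o: True, l: True, q: False}


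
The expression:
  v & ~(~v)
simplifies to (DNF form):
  v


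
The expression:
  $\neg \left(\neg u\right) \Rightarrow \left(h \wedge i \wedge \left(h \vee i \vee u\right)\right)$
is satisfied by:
  {i: True, h: True, u: False}
  {i: True, h: False, u: False}
  {h: True, i: False, u: False}
  {i: False, h: False, u: False}
  {i: True, u: True, h: True}


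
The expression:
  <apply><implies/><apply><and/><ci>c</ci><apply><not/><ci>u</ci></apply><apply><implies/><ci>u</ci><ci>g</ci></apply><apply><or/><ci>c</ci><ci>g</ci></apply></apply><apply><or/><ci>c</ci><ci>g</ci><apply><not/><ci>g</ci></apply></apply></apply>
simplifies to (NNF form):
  <true/>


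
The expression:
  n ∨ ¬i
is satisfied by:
  {n: True, i: False}
  {i: False, n: False}
  {i: True, n: True}


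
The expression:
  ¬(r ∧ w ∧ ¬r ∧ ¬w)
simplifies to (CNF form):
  True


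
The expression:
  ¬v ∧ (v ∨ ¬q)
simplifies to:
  ¬q ∧ ¬v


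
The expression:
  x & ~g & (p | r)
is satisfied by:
  {r: True, p: True, x: True, g: False}
  {r: True, x: True, g: False, p: False}
  {p: True, x: True, g: False, r: False}


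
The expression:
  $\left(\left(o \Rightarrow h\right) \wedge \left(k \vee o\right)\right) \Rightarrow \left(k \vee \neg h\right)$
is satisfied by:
  {k: True, h: False, o: False}
  {h: False, o: False, k: False}
  {k: True, o: True, h: False}
  {o: True, h: False, k: False}
  {k: True, h: True, o: False}
  {h: True, k: False, o: False}
  {k: True, o: True, h: True}


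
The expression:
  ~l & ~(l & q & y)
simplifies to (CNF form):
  ~l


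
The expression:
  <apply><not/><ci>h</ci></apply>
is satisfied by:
  {h: False}


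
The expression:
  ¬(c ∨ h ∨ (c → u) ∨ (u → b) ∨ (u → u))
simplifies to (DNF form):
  False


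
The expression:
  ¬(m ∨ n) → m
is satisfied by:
  {n: True, m: True}
  {n: True, m: False}
  {m: True, n: False}


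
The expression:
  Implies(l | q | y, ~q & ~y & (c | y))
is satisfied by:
  {c: True, q: False, y: False, l: False}
  {c: False, q: False, y: False, l: False}
  {c: True, l: True, q: False, y: False}


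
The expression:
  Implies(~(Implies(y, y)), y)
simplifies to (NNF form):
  True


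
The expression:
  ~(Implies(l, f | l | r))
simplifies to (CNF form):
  False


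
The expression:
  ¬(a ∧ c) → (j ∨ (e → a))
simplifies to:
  a ∨ j ∨ ¬e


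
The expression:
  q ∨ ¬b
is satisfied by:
  {q: True, b: False}
  {b: False, q: False}
  {b: True, q: True}


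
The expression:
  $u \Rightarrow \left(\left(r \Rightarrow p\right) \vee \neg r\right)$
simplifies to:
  $p \vee \neg r \vee \neg u$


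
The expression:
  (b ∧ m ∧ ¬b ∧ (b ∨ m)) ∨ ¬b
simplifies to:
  ¬b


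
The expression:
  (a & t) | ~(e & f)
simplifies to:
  ~e | ~f | (a & t)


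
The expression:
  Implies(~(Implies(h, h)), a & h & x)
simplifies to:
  True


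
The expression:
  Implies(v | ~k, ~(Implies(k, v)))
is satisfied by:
  {k: True, v: False}


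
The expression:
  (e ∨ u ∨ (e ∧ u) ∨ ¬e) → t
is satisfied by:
  {t: True}


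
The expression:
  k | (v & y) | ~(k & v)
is always true.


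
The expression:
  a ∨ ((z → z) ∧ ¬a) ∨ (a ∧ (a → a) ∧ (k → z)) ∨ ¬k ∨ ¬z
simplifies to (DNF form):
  True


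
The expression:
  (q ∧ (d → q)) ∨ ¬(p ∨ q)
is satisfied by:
  {q: True, p: False}
  {p: False, q: False}
  {p: True, q: True}


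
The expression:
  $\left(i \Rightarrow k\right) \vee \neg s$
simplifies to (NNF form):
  $k \vee \neg i \vee \neg s$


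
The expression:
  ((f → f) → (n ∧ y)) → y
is always true.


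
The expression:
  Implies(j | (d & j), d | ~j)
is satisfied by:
  {d: True, j: False}
  {j: False, d: False}
  {j: True, d: True}


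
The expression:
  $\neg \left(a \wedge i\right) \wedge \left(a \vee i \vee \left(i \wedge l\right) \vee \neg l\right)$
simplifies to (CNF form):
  $\left(a \vee \neg a\right) \wedge \left(\neg a \vee \neg i\right) \wedge \left(a \vee i \vee \neg a\right) \wedge \left(a \vee i \vee \neg l\right) \wedge \left(a \vee \neg a \vee \neg l\right) \wedge \left(i \vee \neg a \vee \neg i\right) \wedge \left(i \vee \neg i \vee \neg l\right) \wedge \left(\neg a \vee \neg i \vee \neg l\right)$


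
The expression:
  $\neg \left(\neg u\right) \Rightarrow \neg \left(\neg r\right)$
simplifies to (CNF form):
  $r \vee \neg u$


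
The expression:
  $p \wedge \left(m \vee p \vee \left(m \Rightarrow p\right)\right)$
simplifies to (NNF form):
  $p$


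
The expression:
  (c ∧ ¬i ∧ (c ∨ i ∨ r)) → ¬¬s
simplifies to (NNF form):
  i ∨ s ∨ ¬c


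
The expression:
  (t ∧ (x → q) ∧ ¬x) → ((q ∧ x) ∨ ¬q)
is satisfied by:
  {x: True, t: False, q: False}
  {t: False, q: False, x: False}
  {q: True, x: True, t: False}
  {q: True, t: False, x: False}
  {x: True, t: True, q: False}
  {t: True, x: False, q: False}
  {q: True, t: True, x: True}


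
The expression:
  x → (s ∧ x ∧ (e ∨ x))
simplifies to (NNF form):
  s ∨ ¬x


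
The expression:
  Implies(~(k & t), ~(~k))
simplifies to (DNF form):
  k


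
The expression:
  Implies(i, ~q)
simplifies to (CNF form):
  ~i | ~q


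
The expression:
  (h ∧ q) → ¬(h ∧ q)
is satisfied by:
  {h: False, q: False}
  {q: True, h: False}
  {h: True, q: False}


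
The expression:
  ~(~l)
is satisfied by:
  {l: True}


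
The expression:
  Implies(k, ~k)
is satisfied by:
  {k: False}


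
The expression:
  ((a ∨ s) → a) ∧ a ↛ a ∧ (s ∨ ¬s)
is never true.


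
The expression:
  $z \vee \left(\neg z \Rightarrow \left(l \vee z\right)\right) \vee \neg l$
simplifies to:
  $\text{True}$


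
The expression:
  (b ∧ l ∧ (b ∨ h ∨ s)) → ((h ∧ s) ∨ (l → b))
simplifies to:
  True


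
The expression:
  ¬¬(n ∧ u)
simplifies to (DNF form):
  n ∧ u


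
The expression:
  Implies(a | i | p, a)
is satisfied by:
  {a: True, p: False, i: False}
  {a: True, i: True, p: False}
  {a: True, p: True, i: False}
  {a: True, i: True, p: True}
  {i: False, p: False, a: False}


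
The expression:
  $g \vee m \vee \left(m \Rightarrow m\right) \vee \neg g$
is always true.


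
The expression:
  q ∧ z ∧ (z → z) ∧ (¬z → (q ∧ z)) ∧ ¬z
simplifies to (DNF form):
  False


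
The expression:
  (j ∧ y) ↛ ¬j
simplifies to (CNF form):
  j ∧ y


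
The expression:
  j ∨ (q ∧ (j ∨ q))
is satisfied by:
  {q: True, j: True}
  {q: True, j: False}
  {j: True, q: False}


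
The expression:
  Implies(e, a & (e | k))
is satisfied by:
  {a: True, e: False}
  {e: False, a: False}
  {e: True, a: True}


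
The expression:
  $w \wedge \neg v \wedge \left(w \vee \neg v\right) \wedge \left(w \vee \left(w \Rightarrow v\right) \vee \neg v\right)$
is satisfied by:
  {w: True, v: False}


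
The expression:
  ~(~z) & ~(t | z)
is never true.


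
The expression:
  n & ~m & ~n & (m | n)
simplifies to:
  False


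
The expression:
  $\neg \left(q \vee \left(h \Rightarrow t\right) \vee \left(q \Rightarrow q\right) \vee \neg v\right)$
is never true.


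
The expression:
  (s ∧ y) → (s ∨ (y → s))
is always true.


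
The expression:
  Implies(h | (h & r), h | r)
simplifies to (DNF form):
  True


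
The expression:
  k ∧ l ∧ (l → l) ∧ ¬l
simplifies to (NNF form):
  False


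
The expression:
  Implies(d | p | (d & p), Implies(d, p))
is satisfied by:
  {p: True, d: False}
  {d: False, p: False}
  {d: True, p: True}


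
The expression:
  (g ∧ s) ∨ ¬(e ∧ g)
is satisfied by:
  {s: True, g: False, e: False}
  {g: False, e: False, s: False}
  {e: True, s: True, g: False}
  {e: True, g: False, s: False}
  {s: True, g: True, e: False}
  {g: True, s: False, e: False}
  {e: True, g: True, s: True}


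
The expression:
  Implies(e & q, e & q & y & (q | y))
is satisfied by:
  {y: True, e: False, q: False}
  {e: False, q: False, y: False}
  {y: True, q: True, e: False}
  {q: True, e: False, y: False}
  {y: True, e: True, q: False}
  {e: True, y: False, q: False}
  {y: True, q: True, e: True}


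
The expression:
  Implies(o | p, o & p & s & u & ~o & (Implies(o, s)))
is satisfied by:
  {o: False, p: False}


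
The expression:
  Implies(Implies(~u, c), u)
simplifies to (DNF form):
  u | ~c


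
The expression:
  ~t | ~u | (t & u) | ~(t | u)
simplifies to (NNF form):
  True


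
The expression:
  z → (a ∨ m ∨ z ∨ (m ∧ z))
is always true.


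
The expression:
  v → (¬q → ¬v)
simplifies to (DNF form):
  q ∨ ¬v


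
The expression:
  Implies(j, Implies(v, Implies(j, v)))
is always true.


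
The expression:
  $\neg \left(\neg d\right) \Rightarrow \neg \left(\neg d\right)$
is always true.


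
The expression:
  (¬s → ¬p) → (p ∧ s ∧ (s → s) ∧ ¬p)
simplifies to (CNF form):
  p ∧ ¬s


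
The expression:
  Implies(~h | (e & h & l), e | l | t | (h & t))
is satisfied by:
  {h: True, t: True, l: True, e: True}
  {h: True, t: True, l: True, e: False}
  {h: True, t: True, e: True, l: False}
  {h: True, t: True, e: False, l: False}
  {h: True, l: True, e: True, t: False}
  {h: True, l: True, e: False, t: False}
  {h: True, l: False, e: True, t: False}
  {h: True, l: False, e: False, t: False}
  {t: True, l: True, e: True, h: False}
  {t: True, l: True, e: False, h: False}
  {t: True, e: True, l: False, h: False}
  {t: True, e: False, l: False, h: False}
  {l: True, e: True, t: False, h: False}
  {l: True, t: False, e: False, h: False}
  {e: True, t: False, l: False, h: False}


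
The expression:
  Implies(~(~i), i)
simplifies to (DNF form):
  True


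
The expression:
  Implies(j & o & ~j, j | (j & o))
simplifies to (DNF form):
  True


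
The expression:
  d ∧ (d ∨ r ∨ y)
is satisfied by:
  {d: True}


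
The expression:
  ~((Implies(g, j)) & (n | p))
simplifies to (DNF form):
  (g & ~j) | (~n & ~p) | (g & ~j & ~n) | (g & ~j & ~p) | (g & ~n & ~p) | (~j & ~n & ~p) | (g & ~j & ~n & ~p)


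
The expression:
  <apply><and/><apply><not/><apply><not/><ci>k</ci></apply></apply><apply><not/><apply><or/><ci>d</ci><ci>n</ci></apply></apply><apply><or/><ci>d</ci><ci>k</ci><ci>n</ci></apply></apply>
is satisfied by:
  {k: True, n: False, d: False}


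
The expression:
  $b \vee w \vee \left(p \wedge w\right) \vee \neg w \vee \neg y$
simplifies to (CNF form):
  $\text{True}$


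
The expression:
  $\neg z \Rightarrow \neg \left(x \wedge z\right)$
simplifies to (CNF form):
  $\text{True}$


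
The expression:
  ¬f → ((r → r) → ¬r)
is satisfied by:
  {f: True, r: False}
  {r: False, f: False}
  {r: True, f: True}


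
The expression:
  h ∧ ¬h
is never true.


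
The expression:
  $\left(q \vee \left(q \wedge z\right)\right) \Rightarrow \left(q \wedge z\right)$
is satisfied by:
  {z: True, q: False}
  {q: False, z: False}
  {q: True, z: True}


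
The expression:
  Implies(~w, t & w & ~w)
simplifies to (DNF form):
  w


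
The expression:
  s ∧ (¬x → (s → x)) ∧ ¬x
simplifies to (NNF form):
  False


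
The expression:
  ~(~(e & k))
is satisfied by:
  {e: True, k: True}


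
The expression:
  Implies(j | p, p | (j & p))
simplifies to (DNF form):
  p | ~j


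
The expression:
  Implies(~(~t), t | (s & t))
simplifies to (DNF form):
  True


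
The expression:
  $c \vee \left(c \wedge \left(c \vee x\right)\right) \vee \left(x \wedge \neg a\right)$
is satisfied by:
  {x: True, c: True, a: False}
  {c: True, a: False, x: False}
  {x: True, c: True, a: True}
  {c: True, a: True, x: False}
  {x: True, a: False, c: False}


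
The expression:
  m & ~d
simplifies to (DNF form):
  m & ~d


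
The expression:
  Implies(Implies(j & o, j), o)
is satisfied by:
  {o: True}


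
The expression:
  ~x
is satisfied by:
  {x: False}


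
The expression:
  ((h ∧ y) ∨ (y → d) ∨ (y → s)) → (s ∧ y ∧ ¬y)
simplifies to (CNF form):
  y ∧ ¬d ∧ ¬h ∧ ¬s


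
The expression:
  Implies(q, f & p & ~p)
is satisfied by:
  {q: False}


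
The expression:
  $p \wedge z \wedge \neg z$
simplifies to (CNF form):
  $\text{False}$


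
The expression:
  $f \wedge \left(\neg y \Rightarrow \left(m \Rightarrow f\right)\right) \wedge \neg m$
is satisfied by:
  {f: True, m: False}


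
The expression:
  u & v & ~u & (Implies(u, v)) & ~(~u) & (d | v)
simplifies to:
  False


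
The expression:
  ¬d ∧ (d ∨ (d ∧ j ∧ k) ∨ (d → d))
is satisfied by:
  {d: False}


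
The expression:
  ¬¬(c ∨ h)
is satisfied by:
  {c: True, h: True}
  {c: True, h: False}
  {h: True, c: False}


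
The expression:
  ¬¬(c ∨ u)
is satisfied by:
  {c: True, u: True}
  {c: True, u: False}
  {u: True, c: False}


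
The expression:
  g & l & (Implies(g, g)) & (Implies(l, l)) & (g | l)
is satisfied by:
  {g: True, l: True}


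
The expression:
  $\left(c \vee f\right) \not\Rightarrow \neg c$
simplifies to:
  $c$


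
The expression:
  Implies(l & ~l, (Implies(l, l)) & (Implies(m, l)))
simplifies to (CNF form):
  True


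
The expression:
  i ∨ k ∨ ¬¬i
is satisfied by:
  {i: True, k: True}
  {i: True, k: False}
  {k: True, i: False}
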